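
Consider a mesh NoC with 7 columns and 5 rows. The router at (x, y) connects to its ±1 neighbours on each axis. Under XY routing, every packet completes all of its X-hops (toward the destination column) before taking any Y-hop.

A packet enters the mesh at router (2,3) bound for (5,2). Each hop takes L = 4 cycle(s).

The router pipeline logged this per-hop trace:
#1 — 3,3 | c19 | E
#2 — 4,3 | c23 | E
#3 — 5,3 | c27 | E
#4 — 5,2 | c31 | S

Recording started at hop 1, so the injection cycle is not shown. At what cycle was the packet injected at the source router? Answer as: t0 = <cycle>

Hop 1 reached at cycle 19; hop k is at t0 + k·L.
Subtract one hop: t0 = 19 − 4 = 15.

t0 = 15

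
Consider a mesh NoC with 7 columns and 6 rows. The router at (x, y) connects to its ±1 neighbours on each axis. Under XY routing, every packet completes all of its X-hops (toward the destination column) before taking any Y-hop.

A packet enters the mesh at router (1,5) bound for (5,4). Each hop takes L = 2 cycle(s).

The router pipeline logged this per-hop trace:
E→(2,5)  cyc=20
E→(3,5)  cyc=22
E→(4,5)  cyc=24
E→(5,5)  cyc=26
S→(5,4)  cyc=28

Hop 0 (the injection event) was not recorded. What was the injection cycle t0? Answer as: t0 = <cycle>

At hop 1 the cycle is 20; in general cyc_k = t0 + kL.
t0 = cyc[1] − L = 20 − 2 = 18.

t0 = 18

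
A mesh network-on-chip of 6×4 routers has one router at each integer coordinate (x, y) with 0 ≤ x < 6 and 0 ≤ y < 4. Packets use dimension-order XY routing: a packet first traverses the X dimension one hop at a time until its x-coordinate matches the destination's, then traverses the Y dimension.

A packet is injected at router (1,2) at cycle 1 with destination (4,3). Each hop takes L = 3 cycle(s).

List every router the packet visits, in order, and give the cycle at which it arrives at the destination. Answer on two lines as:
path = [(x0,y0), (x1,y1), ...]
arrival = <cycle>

  0. router=(1,2) cycle=1 (inject)
  1. router=(2,2) cycle=4 dir=E
  2. router=(3,2) cycle=7 dir=E
  3. router=(4,2) cycle=10 dir=E
  4. router=(4,3) cycle=13 dir=N

path = [(1,2), (2,2), (3,2), (4,2), (4,3)]
arrival = 13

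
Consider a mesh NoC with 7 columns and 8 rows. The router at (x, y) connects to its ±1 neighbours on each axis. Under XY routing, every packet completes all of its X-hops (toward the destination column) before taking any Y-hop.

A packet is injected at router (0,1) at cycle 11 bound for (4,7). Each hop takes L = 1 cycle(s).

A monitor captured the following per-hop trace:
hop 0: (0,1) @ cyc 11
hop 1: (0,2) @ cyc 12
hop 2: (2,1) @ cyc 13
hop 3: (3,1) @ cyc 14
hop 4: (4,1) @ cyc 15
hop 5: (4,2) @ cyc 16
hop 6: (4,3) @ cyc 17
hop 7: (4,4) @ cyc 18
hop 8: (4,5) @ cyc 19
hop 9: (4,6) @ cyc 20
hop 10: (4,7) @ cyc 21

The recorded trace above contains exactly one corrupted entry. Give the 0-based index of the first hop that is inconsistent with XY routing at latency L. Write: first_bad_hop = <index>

first_bad_hop = 1

  1: Δx=+0 Δy=+1 Δt=1 [BAD: Y-move but x=0≠4]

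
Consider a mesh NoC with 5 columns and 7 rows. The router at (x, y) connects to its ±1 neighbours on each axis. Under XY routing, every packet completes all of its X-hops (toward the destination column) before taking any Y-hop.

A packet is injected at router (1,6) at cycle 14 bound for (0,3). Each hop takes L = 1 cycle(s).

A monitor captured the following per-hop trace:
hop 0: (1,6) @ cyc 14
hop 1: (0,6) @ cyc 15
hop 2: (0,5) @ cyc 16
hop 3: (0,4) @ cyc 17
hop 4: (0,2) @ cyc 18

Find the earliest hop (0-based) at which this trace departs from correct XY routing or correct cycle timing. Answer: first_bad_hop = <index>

[1] (-1,+0) / 1c ⇒ ok
[2] (+0,-1) / 1c ⇒ ok
[3] (+0,-1) / 1c ⇒ ok
[4] (+0,-2) / 1c ⇒ BAD: non-unit step

first_bad_hop = 4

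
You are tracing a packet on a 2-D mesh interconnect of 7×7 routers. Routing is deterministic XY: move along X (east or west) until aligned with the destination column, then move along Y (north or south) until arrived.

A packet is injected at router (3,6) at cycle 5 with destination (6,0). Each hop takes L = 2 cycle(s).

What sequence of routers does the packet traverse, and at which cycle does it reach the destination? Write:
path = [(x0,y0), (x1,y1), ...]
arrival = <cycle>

[0] x=3 y=6 t=5
[1] x=4 y=6 t=7 →E
[2] x=5 y=6 t=9 →E
[3] x=6 y=6 t=11 →E
[4] x=6 y=5 t=13 →S
[5] x=6 y=4 t=15 →S
[6] x=6 y=3 t=17 →S
[7] x=6 y=2 t=19 →S
[8] x=6 y=1 t=21 →S
[9] x=6 y=0 t=23 →S

path = [(3,6), (4,6), (5,6), (6,6), (6,5), (6,4), (6,3), (6,2), (6,1), (6,0)]
arrival = 23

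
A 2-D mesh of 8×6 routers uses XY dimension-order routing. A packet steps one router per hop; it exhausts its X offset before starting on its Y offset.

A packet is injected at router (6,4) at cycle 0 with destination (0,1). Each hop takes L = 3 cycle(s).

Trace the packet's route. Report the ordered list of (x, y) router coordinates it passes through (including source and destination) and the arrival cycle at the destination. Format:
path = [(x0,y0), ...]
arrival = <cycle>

path = [(6,4), (5,4), (4,4), (3,4), (2,4), (1,4), (0,4), (0,3), (0,2), (0,1)]
arrival = 27

  0. router=(6,4) cycle=0 (inject)
  1. router=(5,4) cycle=3 dir=W
  2. router=(4,4) cycle=6 dir=W
  3. router=(3,4) cycle=9 dir=W
  4. router=(2,4) cycle=12 dir=W
  5. router=(1,4) cycle=15 dir=W
  6. router=(0,4) cycle=18 dir=W
  7. router=(0,3) cycle=21 dir=S
  8. router=(0,2) cycle=24 dir=S
  9. router=(0,1) cycle=27 dir=S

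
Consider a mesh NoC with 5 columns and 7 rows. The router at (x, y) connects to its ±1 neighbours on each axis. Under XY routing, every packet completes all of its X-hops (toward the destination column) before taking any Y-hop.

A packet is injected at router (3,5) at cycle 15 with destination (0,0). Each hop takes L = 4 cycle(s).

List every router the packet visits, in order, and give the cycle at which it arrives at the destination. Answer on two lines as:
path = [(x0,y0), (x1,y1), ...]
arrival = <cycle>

path = [(3,5), (2,5), (1,5), (0,5), (0,4), (0,3), (0,2), (0,1), (0,0)]
arrival = 47

#0 — 3,5 | c15
#1 — 2,5 | c19 | W
#2 — 1,5 | c23 | W
#3 — 0,5 | c27 | W
#4 — 0,4 | c31 | S
#5 — 0,3 | c35 | S
#6 — 0,2 | c39 | S
#7 — 0,1 | c43 | S
#8 — 0,0 | c47 | S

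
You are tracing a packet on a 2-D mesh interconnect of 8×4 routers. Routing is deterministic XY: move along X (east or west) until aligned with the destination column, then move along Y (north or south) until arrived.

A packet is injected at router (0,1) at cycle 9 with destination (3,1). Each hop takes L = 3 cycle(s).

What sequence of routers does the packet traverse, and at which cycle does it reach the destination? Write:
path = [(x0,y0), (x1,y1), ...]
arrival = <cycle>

src (0,1)  cyc=9
E→(1,1)  cyc=12
E→(2,1)  cyc=15
E→(3,1)  cyc=18

path = [(0,1), (1,1), (2,1), (3,1)]
arrival = 18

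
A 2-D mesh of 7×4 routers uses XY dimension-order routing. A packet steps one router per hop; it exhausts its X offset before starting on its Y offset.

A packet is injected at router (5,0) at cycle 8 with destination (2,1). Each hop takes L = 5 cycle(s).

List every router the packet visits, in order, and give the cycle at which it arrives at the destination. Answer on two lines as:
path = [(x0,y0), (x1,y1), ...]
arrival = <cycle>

path = [(5,0), (4,0), (3,0), (2,0), (2,1)]
arrival = 28

  0. router=(5,0) cycle=8 (inject)
  1. router=(4,0) cycle=13 dir=W
  2. router=(3,0) cycle=18 dir=W
  3. router=(2,0) cycle=23 dir=W
  4. router=(2,1) cycle=28 dir=N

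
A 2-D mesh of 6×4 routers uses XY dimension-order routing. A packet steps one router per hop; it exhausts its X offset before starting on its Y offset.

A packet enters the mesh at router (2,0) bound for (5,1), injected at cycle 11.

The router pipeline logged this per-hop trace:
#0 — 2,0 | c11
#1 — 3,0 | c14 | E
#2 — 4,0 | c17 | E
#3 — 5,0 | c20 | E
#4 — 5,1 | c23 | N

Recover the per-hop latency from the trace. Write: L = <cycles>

Δcyc across hop 0→1: 14 − 11 = 3.
One hop costs L cycles, so L = 3.

L = 3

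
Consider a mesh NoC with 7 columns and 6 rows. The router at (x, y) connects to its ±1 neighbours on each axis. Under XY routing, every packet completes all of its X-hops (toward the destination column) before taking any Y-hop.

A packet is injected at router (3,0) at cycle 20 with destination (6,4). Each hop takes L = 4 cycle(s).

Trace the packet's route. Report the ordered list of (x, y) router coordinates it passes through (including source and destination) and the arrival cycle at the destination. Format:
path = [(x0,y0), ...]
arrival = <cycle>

path = [(3,0), (4,0), (5,0), (6,0), (6,1), (6,2), (6,3), (6,4)]
arrival = 48

[0] x=3 y=0 t=20
[1] x=4 y=0 t=24 →E
[2] x=5 y=0 t=28 →E
[3] x=6 y=0 t=32 →E
[4] x=6 y=1 t=36 →N
[5] x=6 y=2 t=40 →N
[6] x=6 y=3 t=44 →N
[7] x=6 y=4 t=48 →N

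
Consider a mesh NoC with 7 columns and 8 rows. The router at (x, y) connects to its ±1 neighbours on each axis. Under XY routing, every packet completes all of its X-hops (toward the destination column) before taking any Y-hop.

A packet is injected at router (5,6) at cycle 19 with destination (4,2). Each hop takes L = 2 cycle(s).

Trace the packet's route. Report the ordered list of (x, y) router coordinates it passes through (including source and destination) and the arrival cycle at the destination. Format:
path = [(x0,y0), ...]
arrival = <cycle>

src (5,6)  cyc=19
W→(4,6)  cyc=21
S→(4,5)  cyc=23
S→(4,4)  cyc=25
S→(4,3)  cyc=27
S→(4,2)  cyc=29

path = [(5,6), (4,6), (4,5), (4,4), (4,3), (4,2)]
arrival = 29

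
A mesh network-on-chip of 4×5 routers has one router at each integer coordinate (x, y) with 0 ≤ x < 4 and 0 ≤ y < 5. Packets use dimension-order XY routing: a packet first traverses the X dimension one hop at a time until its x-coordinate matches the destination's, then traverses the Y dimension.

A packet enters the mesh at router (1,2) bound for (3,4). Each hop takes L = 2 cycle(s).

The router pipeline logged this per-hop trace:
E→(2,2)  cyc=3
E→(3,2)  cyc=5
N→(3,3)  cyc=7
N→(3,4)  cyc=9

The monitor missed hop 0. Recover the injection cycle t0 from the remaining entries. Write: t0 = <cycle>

t0 = 1

The first recorded entry is hop 1 at cycle 3.
t0 = cyc[1] − L = 3 − 2 = 1.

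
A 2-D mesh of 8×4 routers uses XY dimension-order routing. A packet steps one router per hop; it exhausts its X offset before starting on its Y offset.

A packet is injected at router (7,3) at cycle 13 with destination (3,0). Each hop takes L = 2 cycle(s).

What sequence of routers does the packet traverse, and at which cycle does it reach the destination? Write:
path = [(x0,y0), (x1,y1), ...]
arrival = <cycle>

path = [(7,3), (6,3), (5,3), (4,3), (3,3), (3,2), (3,1), (3,0)]
arrival = 27

#0 — 7,3 | c13
#1 — 6,3 | c15 | W
#2 — 5,3 | c17 | W
#3 — 4,3 | c19 | W
#4 — 3,3 | c21 | W
#5 — 3,2 | c23 | S
#6 — 3,1 | c25 | S
#7 — 3,0 | c27 | S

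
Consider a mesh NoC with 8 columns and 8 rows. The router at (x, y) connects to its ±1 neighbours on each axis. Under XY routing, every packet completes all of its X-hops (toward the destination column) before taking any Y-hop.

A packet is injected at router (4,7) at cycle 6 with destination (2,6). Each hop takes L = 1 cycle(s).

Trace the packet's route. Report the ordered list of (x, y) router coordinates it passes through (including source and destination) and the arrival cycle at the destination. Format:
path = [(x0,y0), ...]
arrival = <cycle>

path = [(4,7), (3,7), (2,7), (2,6)]
arrival = 9

#0 — 4,7 | c6
#1 — 3,7 | c7 | W
#2 — 2,7 | c8 | W
#3 — 2,6 | c9 | S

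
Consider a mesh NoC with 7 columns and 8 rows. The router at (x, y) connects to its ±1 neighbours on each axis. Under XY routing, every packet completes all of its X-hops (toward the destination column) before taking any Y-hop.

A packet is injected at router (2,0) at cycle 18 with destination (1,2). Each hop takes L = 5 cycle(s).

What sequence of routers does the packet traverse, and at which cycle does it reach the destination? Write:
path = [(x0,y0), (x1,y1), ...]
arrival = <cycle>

[0] x=2 y=0 t=18
[1] x=1 y=0 t=23 →W
[2] x=1 y=1 t=28 →N
[3] x=1 y=2 t=33 →N

path = [(2,0), (1,0), (1,1), (1,2)]
arrival = 33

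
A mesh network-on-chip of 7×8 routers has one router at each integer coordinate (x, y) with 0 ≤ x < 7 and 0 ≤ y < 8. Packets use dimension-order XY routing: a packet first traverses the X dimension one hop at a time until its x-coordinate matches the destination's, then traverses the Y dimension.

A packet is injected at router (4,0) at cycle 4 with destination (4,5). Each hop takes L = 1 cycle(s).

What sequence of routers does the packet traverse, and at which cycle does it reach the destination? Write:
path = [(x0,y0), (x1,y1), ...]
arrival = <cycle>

path = [(4,0), (4,1), (4,2), (4,3), (4,4), (4,5)]
arrival = 9

t=4: at (4,0)
t=5: at (4,1) after N
t=6: at (4,2) after N
t=7: at (4,3) after N
t=8: at (4,4) after N
t=9: at (4,5) after N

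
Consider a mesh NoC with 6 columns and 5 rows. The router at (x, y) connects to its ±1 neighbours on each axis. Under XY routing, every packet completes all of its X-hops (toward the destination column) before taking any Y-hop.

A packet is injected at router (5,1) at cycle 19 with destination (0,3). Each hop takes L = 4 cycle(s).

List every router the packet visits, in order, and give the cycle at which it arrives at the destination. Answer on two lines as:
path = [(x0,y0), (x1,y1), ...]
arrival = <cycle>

path = [(5,1), (4,1), (3,1), (2,1), (1,1), (0,1), (0,2), (0,3)]
arrival = 47

[0] x=5 y=1 t=19
[1] x=4 y=1 t=23 →W
[2] x=3 y=1 t=27 →W
[3] x=2 y=1 t=31 →W
[4] x=1 y=1 t=35 →W
[5] x=0 y=1 t=39 →W
[6] x=0 y=2 t=43 →N
[7] x=0 y=3 t=47 →N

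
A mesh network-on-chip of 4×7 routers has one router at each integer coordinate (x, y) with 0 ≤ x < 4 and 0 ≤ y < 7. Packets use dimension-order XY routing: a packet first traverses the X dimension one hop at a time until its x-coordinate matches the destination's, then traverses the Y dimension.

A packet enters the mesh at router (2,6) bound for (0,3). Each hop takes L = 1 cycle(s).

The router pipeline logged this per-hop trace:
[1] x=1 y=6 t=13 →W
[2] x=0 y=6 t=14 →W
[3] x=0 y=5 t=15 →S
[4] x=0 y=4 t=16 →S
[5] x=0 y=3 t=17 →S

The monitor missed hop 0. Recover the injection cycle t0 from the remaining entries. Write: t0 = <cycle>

At hop 1 the cycle is 13; in general cyc_k = t0 + kL.
t0 = cyc[1] − L = 13 − 1 = 12.

t0 = 12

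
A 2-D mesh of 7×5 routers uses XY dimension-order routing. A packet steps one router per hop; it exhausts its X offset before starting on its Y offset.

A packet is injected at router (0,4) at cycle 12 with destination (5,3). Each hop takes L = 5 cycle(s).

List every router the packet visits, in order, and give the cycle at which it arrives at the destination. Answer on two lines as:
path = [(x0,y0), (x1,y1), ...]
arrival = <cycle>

  0. router=(0,4) cycle=12 (inject)
  1. router=(1,4) cycle=17 dir=E
  2. router=(2,4) cycle=22 dir=E
  3. router=(3,4) cycle=27 dir=E
  4. router=(4,4) cycle=32 dir=E
  5. router=(5,4) cycle=37 dir=E
  6. router=(5,3) cycle=42 dir=S

path = [(0,4), (1,4), (2,4), (3,4), (4,4), (5,4), (5,3)]
arrival = 42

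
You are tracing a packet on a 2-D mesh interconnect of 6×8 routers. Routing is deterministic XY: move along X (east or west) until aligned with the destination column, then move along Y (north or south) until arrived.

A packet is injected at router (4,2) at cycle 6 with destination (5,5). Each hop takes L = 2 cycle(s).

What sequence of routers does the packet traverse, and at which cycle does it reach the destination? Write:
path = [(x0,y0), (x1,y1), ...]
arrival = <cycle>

t=6: at (4,2)
t=8: at (5,2) after E
t=10: at (5,3) after N
t=12: at (5,4) after N
t=14: at (5,5) after N

path = [(4,2), (5,2), (5,3), (5,4), (5,5)]
arrival = 14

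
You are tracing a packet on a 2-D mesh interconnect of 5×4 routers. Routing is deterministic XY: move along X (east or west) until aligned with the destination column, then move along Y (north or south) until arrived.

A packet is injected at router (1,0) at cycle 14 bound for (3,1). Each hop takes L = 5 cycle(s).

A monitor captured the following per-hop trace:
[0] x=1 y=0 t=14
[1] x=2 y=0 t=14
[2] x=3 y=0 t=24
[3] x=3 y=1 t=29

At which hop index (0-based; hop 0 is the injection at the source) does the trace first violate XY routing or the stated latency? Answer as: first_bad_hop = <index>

first_bad_hop = 1

  1: Δx=+1 Δy=+0 Δt=0 [BAD: Δcyc=0≠L]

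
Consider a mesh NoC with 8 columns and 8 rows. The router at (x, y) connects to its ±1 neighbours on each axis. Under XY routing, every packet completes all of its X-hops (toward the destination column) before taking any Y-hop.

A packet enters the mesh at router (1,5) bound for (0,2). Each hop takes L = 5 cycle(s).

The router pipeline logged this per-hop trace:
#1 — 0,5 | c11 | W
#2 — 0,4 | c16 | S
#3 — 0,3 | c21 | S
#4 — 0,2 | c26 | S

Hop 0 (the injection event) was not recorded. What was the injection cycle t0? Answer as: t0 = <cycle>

cyc[1] = 11 and cyc[k] = t0 + k·L for every k.
So t0 = 11 − 1·5 = 6.

t0 = 6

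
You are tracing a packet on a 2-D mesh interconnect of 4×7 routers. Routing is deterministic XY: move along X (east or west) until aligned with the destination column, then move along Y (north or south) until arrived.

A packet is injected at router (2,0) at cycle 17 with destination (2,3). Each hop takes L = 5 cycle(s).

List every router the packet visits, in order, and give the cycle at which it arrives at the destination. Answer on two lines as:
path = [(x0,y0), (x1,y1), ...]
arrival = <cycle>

path = [(2,0), (2,1), (2,2), (2,3)]
arrival = 32

[0] x=2 y=0 t=17
[1] x=2 y=1 t=22 →N
[2] x=2 y=2 t=27 →N
[3] x=2 y=3 t=32 →N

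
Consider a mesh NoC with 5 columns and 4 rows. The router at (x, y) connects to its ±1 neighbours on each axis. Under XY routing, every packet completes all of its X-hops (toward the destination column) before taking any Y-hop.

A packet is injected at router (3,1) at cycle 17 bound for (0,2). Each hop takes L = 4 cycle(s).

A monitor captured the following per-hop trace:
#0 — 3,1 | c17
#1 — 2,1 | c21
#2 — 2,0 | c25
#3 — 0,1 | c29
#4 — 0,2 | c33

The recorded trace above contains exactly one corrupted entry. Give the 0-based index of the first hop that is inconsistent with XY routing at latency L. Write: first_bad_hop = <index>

first_bad_hop = 2

hop 1: step (-1,+0), +4 cyc — ok
hop 2: step (+0,-1), +4 cyc — BAD: Y-move but x=2≠0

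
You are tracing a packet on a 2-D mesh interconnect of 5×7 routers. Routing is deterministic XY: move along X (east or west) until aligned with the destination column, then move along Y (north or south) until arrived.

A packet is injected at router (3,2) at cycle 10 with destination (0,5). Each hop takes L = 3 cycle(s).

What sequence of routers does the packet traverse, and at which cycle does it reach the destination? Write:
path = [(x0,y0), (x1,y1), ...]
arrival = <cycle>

#0 — 3,2 | c10
#1 — 2,2 | c13 | W
#2 — 1,2 | c16 | W
#3 — 0,2 | c19 | W
#4 — 0,3 | c22 | N
#5 — 0,4 | c25 | N
#6 — 0,5 | c28 | N

path = [(3,2), (2,2), (1,2), (0,2), (0,3), (0,4), (0,5)]
arrival = 28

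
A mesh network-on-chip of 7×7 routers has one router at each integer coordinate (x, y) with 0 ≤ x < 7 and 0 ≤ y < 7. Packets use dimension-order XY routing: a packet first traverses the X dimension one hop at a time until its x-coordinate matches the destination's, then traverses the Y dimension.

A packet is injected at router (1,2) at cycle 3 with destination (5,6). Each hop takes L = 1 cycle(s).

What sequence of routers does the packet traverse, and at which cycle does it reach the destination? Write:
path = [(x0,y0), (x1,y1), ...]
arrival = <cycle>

#0 — 1,2 | c3
#1 — 2,2 | c4 | E
#2 — 3,2 | c5 | E
#3 — 4,2 | c6 | E
#4 — 5,2 | c7 | E
#5 — 5,3 | c8 | N
#6 — 5,4 | c9 | N
#7 — 5,5 | c10 | N
#8 — 5,6 | c11 | N

path = [(1,2), (2,2), (3,2), (4,2), (5,2), (5,3), (5,4), (5,5), (5,6)]
arrival = 11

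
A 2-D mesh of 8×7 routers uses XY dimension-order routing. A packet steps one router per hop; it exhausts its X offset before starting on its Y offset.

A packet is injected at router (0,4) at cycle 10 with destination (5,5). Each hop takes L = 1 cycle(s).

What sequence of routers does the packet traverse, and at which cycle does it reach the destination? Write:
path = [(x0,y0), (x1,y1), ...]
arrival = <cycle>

path = [(0,4), (1,4), (2,4), (3,4), (4,4), (5,4), (5,5)]
arrival = 16

  0. router=(0,4) cycle=10 (inject)
  1. router=(1,4) cycle=11 dir=E
  2. router=(2,4) cycle=12 dir=E
  3. router=(3,4) cycle=13 dir=E
  4. router=(4,4) cycle=14 dir=E
  5. router=(5,4) cycle=15 dir=E
  6. router=(5,5) cycle=16 dir=N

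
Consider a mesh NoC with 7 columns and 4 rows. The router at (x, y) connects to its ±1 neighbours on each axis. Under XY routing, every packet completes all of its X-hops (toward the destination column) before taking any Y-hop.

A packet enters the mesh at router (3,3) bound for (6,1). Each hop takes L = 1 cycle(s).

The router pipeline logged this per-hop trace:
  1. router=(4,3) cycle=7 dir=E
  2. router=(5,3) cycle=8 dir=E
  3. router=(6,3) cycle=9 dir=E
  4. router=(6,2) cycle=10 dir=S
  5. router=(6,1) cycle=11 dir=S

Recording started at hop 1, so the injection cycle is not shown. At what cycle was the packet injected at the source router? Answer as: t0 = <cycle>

Hop 1 reached at cycle 7; hop k is at t0 + k·L.
So t0 = 7 − 1·1 = 6.

t0 = 6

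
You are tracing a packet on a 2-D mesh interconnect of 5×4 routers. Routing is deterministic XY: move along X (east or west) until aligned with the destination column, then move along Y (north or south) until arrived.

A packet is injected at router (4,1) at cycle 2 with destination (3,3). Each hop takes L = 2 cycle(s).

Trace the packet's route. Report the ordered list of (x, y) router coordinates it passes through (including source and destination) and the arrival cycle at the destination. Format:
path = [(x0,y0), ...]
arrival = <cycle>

src (4,1)  cyc=2
W→(3,1)  cyc=4
N→(3,2)  cyc=6
N→(3,3)  cyc=8

path = [(4,1), (3,1), (3,2), (3,3)]
arrival = 8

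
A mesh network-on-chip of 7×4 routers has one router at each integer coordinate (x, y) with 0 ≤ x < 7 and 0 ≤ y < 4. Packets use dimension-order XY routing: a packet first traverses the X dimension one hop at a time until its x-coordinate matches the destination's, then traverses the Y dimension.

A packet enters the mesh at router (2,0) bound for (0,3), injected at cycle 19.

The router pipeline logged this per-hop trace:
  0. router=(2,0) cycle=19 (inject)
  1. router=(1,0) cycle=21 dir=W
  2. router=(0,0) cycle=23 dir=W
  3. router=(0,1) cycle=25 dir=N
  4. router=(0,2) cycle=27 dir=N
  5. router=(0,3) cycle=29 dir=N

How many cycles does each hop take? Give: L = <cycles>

cyc[1] − cyc[0] = 21 − 19 = 2.
One hop costs L cycles, so L = 2.

L = 2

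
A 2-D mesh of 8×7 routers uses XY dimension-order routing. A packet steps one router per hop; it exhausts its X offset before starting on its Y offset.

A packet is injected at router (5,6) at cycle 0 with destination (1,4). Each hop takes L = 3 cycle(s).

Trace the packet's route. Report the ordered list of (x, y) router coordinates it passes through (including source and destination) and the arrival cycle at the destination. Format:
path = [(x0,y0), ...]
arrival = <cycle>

path = [(5,6), (4,6), (3,6), (2,6), (1,6), (1,5), (1,4)]
arrival = 18

src (5,6)  cyc=0
W→(4,6)  cyc=3
W→(3,6)  cyc=6
W→(2,6)  cyc=9
W→(1,6)  cyc=12
S→(1,5)  cyc=15
S→(1,4)  cyc=18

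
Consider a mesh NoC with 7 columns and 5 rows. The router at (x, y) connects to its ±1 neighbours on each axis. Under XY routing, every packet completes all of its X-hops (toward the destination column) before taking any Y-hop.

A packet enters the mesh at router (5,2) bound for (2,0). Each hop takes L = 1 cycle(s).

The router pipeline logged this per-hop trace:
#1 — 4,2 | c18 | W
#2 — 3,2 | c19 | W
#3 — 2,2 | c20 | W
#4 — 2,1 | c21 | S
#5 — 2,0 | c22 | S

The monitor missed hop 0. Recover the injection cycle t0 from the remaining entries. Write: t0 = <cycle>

cyc[1] = 18 and cyc[k] = t0 + k·L for every k.
t0 = cyc[1] − L = 18 − 1 = 17.

t0 = 17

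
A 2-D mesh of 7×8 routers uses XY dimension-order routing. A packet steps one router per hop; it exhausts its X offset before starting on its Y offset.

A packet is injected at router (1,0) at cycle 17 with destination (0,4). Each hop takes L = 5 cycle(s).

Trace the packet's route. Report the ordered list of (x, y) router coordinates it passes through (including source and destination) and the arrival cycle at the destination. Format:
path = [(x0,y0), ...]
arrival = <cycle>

[0] x=1 y=0 t=17
[1] x=0 y=0 t=22 →W
[2] x=0 y=1 t=27 →N
[3] x=0 y=2 t=32 →N
[4] x=0 y=3 t=37 →N
[5] x=0 y=4 t=42 →N

path = [(1,0), (0,0), (0,1), (0,2), (0,3), (0,4)]
arrival = 42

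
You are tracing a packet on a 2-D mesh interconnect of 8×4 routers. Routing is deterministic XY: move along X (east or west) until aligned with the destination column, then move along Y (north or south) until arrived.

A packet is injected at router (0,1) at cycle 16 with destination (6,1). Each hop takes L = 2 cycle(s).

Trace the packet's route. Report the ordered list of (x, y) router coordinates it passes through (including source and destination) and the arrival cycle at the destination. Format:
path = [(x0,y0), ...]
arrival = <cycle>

path = [(0,1), (1,1), (2,1), (3,1), (4,1), (5,1), (6,1)]
arrival = 28

t=16: at (0,1)
t=18: at (1,1) after E
t=20: at (2,1) after E
t=22: at (3,1) after E
t=24: at (4,1) after E
t=26: at (5,1) after E
t=28: at (6,1) after E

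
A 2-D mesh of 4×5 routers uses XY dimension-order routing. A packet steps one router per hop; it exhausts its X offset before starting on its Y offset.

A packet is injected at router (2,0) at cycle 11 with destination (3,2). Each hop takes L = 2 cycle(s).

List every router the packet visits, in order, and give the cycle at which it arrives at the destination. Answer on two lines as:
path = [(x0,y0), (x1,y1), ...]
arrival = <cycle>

#0 — 2,0 | c11
#1 — 3,0 | c13 | E
#2 — 3,1 | c15 | N
#3 — 3,2 | c17 | N

path = [(2,0), (3,0), (3,1), (3,2)]
arrival = 17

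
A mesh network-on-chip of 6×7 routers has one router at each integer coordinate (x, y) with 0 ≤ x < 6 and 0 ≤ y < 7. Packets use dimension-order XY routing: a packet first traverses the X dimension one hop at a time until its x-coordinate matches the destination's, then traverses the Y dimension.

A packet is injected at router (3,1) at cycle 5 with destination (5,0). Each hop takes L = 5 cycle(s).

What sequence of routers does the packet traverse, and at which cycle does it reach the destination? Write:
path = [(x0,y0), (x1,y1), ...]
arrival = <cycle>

path = [(3,1), (4,1), (5,1), (5,0)]
arrival = 20

  0. router=(3,1) cycle=5 (inject)
  1. router=(4,1) cycle=10 dir=E
  2. router=(5,1) cycle=15 dir=E
  3. router=(5,0) cycle=20 dir=S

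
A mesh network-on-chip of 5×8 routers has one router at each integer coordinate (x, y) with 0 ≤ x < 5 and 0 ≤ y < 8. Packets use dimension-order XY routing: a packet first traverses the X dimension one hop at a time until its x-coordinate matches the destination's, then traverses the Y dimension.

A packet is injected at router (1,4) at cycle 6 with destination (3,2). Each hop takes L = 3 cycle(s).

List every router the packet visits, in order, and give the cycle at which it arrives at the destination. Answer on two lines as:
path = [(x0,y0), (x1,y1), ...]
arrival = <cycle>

path = [(1,4), (2,4), (3,4), (3,3), (3,2)]
arrival = 18

hop 0: (1,4) @ cyc 6
hop 1: (2,4) @ cyc 9  [E]
hop 2: (3,4) @ cyc 12  [E]
hop 3: (3,3) @ cyc 15  [S]
hop 4: (3,2) @ cyc 18  [S]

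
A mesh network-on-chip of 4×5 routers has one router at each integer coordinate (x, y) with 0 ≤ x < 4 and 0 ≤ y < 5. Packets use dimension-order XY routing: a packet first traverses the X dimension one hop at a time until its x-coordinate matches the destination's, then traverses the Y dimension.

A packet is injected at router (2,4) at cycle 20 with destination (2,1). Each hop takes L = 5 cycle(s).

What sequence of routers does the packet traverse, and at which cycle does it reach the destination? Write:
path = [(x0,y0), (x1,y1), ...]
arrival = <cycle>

path = [(2,4), (2,3), (2,2), (2,1)]
arrival = 35

#0 — 2,4 | c20
#1 — 2,3 | c25 | S
#2 — 2,2 | c30 | S
#3 — 2,1 | c35 | S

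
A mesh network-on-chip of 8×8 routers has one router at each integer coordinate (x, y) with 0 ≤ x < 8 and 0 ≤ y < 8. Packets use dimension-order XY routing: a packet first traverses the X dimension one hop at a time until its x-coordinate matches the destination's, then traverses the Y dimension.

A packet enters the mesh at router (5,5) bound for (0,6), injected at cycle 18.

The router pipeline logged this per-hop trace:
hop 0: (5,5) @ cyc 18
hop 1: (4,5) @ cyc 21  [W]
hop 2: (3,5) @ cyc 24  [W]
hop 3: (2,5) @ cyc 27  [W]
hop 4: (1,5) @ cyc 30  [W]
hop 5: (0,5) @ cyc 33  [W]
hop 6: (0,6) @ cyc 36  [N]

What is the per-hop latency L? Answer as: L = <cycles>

Between hops 0 and 1 the cycle counter advances 21 − 18 = 3.
That increment is L by definition: L = 3.

L = 3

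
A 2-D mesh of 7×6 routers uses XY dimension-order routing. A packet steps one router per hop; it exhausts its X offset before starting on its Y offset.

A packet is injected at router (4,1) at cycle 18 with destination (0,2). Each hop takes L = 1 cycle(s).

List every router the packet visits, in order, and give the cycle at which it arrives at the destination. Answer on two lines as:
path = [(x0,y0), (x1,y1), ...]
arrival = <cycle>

[0] x=4 y=1 t=18
[1] x=3 y=1 t=19 →W
[2] x=2 y=1 t=20 →W
[3] x=1 y=1 t=21 →W
[4] x=0 y=1 t=22 →W
[5] x=0 y=2 t=23 →N

path = [(4,1), (3,1), (2,1), (1,1), (0,1), (0,2)]
arrival = 23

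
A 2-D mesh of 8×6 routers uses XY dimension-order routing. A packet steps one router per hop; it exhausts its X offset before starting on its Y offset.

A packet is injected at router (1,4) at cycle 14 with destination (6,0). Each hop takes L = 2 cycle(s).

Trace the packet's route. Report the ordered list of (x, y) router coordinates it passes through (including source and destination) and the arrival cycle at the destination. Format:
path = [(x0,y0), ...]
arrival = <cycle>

t=14: at (1,4)
t=16: at (2,4) after E
t=18: at (3,4) after E
t=20: at (4,4) after E
t=22: at (5,4) after E
t=24: at (6,4) after E
t=26: at (6,3) after S
t=28: at (6,2) after S
t=30: at (6,1) after S
t=32: at (6,0) after S

path = [(1,4), (2,4), (3,4), (4,4), (5,4), (6,4), (6,3), (6,2), (6,1), (6,0)]
arrival = 32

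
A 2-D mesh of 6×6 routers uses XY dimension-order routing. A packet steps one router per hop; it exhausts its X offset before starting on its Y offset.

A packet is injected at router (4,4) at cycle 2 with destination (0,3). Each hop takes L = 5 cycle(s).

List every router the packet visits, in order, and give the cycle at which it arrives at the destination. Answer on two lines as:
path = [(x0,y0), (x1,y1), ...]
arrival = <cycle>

path = [(4,4), (3,4), (2,4), (1,4), (0,4), (0,3)]
arrival = 27

  0. router=(4,4) cycle=2 (inject)
  1. router=(3,4) cycle=7 dir=W
  2. router=(2,4) cycle=12 dir=W
  3. router=(1,4) cycle=17 dir=W
  4. router=(0,4) cycle=22 dir=W
  5. router=(0,3) cycle=27 dir=S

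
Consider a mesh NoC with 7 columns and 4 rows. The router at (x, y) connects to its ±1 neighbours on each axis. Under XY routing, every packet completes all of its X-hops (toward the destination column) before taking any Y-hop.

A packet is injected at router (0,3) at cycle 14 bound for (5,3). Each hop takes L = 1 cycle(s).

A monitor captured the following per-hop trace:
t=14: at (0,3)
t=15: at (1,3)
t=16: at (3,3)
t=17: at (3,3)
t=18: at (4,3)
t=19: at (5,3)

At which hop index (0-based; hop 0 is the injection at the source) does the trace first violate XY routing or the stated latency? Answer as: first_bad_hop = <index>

first_bad_hop = 2

check 1→ d=(1,0) cyc+1: ok
check 2→ d=(2,0) cyc+1: BAD: non-unit step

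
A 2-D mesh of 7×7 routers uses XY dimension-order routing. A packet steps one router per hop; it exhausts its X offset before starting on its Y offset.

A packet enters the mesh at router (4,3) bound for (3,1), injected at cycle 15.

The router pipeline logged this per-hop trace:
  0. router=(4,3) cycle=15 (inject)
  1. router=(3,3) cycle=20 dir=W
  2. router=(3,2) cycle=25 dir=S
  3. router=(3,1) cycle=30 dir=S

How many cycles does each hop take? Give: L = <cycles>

Δcyc across hop 0→1: 20 − 15 = 5.
Per-hop latency L = Δcyc = 5.

L = 5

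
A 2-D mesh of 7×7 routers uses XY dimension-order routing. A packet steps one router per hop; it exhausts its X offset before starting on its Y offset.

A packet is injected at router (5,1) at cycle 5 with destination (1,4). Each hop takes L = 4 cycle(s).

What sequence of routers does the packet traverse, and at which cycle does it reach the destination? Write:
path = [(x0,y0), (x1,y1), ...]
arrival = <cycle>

t=5: at (5,1)
t=9: at (4,1) after W
t=13: at (3,1) after W
t=17: at (2,1) after W
t=21: at (1,1) after W
t=25: at (1,2) after N
t=29: at (1,3) after N
t=33: at (1,4) after N

path = [(5,1), (4,1), (3,1), (2,1), (1,1), (1,2), (1,3), (1,4)]
arrival = 33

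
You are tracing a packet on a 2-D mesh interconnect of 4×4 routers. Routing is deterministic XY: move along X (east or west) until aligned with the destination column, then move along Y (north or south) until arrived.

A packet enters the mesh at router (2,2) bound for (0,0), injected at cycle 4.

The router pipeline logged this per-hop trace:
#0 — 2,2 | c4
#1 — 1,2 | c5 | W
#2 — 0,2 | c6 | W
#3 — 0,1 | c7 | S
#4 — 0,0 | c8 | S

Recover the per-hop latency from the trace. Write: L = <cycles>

From hop 0 (4) to hop 1 (5): +1 cycles.
One hop costs L cycles, so L = 1.

L = 1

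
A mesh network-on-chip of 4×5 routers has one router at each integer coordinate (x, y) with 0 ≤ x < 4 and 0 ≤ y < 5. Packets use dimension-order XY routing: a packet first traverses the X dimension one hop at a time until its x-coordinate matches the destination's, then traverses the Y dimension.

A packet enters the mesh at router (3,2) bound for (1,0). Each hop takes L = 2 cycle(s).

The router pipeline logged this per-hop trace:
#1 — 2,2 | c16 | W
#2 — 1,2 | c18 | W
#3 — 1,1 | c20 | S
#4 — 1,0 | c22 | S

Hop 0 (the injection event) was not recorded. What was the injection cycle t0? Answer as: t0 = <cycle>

cyc[1] = 16 and cyc[k] = t0 + k·L for every k.
Therefore t0 = 16 − L = 14.

t0 = 14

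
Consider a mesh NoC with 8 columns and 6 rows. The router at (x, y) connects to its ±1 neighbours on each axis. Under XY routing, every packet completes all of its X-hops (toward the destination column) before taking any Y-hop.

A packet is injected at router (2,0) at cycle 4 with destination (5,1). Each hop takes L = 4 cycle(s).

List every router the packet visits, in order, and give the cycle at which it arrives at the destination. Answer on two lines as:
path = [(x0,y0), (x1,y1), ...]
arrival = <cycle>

path = [(2,0), (3,0), (4,0), (5,0), (5,1)]
arrival = 20

src (2,0)  cyc=4
E→(3,0)  cyc=8
E→(4,0)  cyc=12
E→(5,0)  cyc=16
N→(5,1)  cyc=20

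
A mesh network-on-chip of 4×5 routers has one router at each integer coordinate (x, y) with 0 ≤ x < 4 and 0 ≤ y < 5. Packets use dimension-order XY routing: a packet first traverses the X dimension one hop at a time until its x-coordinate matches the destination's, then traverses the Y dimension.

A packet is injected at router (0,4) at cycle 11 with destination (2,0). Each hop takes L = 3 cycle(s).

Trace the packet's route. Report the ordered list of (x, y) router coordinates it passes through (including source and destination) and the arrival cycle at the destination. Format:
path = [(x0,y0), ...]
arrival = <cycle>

[0] x=0 y=4 t=11
[1] x=1 y=4 t=14 →E
[2] x=2 y=4 t=17 →E
[3] x=2 y=3 t=20 →S
[4] x=2 y=2 t=23 →S
[5] x=2 y=1 t=26 →S
[6] x=2 y=0 t=29 →S

path = [(0,4), (1,4), (2,4), (2,3), (2,2), (2,1), (2,0)]
arrival = 29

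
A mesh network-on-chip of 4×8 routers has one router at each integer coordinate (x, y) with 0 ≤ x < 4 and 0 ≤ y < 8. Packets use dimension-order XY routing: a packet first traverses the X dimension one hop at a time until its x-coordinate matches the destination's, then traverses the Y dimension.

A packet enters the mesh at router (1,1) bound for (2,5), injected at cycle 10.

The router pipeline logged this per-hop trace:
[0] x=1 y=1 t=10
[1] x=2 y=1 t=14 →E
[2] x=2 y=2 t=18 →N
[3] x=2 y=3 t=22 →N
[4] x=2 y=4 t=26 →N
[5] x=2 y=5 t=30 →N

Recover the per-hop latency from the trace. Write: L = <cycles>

Δcyc across hop 0→1: 14 − 10 = 4.
One hop costs L cycles, so L = 4.

L = 4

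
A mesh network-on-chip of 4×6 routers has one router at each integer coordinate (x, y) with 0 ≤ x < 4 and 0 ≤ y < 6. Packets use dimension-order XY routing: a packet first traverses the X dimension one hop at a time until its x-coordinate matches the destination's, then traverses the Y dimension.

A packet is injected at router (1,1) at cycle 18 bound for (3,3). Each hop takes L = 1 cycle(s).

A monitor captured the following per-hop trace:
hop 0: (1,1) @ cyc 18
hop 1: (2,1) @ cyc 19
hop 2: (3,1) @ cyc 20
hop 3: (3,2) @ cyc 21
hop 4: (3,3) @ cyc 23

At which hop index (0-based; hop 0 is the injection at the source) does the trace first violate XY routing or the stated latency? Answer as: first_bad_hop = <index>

first_bad_hop = 4

  1: Δx=+1 Δy=+0 Δt=1 [ok]
  2: Δx=+1 Δy=+0 Δt=1 [ok]
  3: Δx=+0 Δy=+1 Δt=1 [ok]
  4: Δx=+0 Δy=+1 Δt=2 [BAD: Δcyc=2≠L]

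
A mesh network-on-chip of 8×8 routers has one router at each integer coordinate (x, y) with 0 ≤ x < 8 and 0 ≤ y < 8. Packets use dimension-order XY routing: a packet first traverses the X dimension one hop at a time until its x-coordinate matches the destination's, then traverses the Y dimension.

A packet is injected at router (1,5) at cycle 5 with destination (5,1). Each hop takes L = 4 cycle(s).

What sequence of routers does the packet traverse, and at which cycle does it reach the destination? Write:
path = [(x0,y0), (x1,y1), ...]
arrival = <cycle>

path = [(1,5), (2,5), (3,5), (4,5), (5,5), (5,4), (5,3), (5,2), (5,1)]
arrival = 37

hop 0: (1,5) @ cyc 5
hop 1: (2,5) @ cyc 9  [E]
hop 2: (3,5) @ cyc 13  [E]
hop 3: (4,5) @ cyc 17  [E]
hop 4: (5,5) @ cyc 21  [E]
hop 5: (5,4) @ cyc 25  [S]
hop 6: (5,3) @ cyc 29  [S]
hop 7: (5,2) @ cyc 33  [S]
hop 8: (5,1) @ cyc 37  [S]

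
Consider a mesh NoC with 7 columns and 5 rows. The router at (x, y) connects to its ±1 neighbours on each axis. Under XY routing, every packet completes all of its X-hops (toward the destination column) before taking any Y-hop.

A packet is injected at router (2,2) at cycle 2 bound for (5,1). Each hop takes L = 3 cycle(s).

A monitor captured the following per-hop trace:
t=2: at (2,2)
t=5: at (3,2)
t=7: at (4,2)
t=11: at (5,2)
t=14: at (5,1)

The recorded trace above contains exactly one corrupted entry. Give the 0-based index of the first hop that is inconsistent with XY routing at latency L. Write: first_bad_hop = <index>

first_bad_hop = 2

hop 1: step (+1,+0), +3 cyc — ok
hop 2: step (+1,+0), +2 cyc — BAD: Δcyc=2≠L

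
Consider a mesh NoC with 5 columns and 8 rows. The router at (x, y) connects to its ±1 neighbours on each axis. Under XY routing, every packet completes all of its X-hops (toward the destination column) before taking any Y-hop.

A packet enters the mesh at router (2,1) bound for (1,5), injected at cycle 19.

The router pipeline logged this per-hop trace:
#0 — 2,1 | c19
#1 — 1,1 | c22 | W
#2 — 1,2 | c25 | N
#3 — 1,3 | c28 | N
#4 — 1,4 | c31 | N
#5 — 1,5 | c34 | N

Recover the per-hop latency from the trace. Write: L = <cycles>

From hop 0 (19) to hop 1 (22): +3 cycles.
Per-hop latency L = Δcyc = 3.

L = 3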